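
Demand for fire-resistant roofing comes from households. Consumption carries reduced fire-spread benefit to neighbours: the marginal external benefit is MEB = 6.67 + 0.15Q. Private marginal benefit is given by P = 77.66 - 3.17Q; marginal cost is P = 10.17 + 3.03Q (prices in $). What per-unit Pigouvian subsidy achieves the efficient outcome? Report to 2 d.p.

Social marginal benefit = demand + MEB = 84.33 - 3.02Q.
Set SMB = MC: 84.33 - 3.02Q = 10.17 + 3.03Q → Q* = 12.2579.
The Pigouvian subsidy equals MEB at Q*: 6.67 + 0.15×12.2579 = 8.5087.

subsidy = $8.51 per unit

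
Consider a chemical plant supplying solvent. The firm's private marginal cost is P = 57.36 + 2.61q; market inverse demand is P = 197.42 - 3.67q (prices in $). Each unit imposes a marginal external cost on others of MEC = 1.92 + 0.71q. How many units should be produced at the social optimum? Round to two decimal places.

Social marginal cost = private MC + MEC = 59.28 + 3.32q.
Set SMC = demand: 59.28 + 3.32q = 197.42 - 3.67q → q* = 19.7625.

q* = 19.76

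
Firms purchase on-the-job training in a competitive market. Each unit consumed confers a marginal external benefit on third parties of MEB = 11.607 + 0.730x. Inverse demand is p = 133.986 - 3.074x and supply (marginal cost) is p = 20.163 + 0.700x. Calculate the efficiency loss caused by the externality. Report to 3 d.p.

DWL = 185.701

Market equilibrium (private): 20.163 + 0.700x = 133.986 - 3.074x → x_m = 30.1598.
Social marginal benefit = demand + MEB = 145.593 - 2.344x.
Set SMB = MC: 145.593 - 2.344x = 20.163 + 0.700x → x* = 41.2057.
The welfare-loss triangle has base |x_m − x*| and height MEB(x_m) (the vertical gap between SMB and MC is zero at x* and MEB at x_m).
DWL = ½ × 11.0459 × 33.6236 = 185.7015.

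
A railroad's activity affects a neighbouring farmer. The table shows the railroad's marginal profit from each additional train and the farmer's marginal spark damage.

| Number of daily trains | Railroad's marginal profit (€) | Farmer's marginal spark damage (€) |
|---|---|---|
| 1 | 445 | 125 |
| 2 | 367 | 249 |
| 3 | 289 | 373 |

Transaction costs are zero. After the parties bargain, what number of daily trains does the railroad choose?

Bargaining reaches the level where marginal profit last exceeds marginal spark damage.
That holds through level 2 (367 ≥ 249) but not at 3 (289 < 373).

2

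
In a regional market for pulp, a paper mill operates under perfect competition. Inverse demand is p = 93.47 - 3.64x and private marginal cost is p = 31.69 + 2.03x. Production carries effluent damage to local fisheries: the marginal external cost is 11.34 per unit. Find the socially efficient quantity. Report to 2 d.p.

x* = 8.90

Social marginal cost = private MC + MEC = 43.03 + 2.03x.
Set SMC = demand: 43.03 + 2.03x = 93.47 - 3.64x → x* = 8.8959.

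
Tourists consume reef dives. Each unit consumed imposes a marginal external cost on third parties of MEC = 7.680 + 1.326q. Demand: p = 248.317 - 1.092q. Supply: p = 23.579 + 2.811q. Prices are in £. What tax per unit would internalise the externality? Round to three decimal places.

tax = £62.723 per unit

Social marginal benefit = demand − MEC = 240.637 - 2.418q.
Set SMB = MC: 240.637 - 2.418q = 23.579 + 2.811q → q* = 41.5104.
The Pigouvian tax equals MEC at q*: 7.680 + 1.326×41.5104 = 62.7228.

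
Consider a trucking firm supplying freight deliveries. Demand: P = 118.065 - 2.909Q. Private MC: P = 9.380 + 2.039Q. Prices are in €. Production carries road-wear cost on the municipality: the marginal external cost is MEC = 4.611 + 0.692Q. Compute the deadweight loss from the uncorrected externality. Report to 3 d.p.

DWL = €34.794

Market equilibrium (private): 9.380 + 2.039Q = 118.065 - 2.909Q → Q_m = 21.9654.
Social marginal cost = private MC + MEC = 13.991 + 2.731Q.
Set SMC = demand: 13.991 + 2.731Q = 118.065 - 2.909Q → Q* = 18.4528.
The loss is the area between SMC and demand from Q* to Q_m; with linear curves that's a triangle of height MEC(Q_m).
DWL = ½ × 3.5126 × 19.8111 = 34.7942.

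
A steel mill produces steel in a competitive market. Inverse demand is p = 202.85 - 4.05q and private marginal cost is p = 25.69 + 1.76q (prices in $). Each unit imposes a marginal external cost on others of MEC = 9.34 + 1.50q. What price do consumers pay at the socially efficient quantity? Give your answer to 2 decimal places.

P = $109.87

Social marginal cost = private MC + MEC = 35.03 + 3.26q.
Set SMC = demand: 35.03 + 3.26q = 202.85 - 4.05q → q* = 22.9576.
Consumer price on the demand curve at q*: 202.85 − 4.05×22.9576 = 109.8717.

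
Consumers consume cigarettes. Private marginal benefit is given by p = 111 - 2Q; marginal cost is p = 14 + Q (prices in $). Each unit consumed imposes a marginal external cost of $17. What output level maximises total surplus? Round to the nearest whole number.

Q* = 27

Social marginal benefit = demand − MEC = 94 - 2Q.
Set SMB = MC: 94 - 2Q = 14 + Q → Q* = 26.6667.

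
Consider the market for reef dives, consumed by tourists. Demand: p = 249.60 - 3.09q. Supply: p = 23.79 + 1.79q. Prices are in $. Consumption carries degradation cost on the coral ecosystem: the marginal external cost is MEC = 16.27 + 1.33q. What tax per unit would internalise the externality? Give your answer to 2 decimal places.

Social marginal benefit = demand − MEC = 233.33 - 4.42q.
Set SMB = MC: 233.33 - 4.42q = 23.79 + 1.79q → q* = 33.7424.
The Pigouvian tax equals MEC at q*: 16.27 + 1.33×33.7424 = 61.1474.

tax = $61.15 per unit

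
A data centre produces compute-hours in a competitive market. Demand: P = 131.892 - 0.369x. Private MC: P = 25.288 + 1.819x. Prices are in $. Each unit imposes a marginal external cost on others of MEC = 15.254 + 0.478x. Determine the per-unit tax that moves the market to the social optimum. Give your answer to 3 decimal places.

tax = $31.633 per unit

Social marginal cost = private MC + MEC = 40.542 + 2.297x.
Set SMC = demand: 40.542 + 2.297x = 131.892 - 0.369x → x* = 34.2648.
The Pigouvian tax equals MEC at x*: 15.254 + 0.478×34.2648 = 31.6326.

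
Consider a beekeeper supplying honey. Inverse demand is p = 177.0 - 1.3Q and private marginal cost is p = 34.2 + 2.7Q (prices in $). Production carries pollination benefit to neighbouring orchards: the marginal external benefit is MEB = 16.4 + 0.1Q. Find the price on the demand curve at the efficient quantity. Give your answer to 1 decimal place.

Social marginal cost = private MC − MEB = 17.8 + 2.6Q.
Set SMC = demand: 17.8 + 2.6Q = 177.0 - 1.3Q → Q* = 40.8205.
Consumer price on the demand curve at Q*: 177.0 − 1.3×40.8205 = 123.9334.

P = $123.9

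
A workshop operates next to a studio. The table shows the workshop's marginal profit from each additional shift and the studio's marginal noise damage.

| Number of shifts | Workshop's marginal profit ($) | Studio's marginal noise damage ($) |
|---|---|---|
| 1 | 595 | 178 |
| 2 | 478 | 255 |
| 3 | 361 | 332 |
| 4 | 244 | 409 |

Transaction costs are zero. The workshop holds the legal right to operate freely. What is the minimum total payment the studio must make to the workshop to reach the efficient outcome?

$244

Left alone the workshop would choose level 4 (marginal profit stays positive).
Efficient level: k* = 3 (marginal profit ≥ marginal noise damage through 3).
The studio must at least cover the workshop's forgone profit from cutting 4→3: 244 = 244.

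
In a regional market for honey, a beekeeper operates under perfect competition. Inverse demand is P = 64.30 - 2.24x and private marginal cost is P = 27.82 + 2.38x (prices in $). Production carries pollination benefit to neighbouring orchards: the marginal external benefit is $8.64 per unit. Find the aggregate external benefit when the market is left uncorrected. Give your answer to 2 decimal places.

Market equilibrium (private): 27.82 + 2.38x = 64.30 - 2.24x → x_m = 7.8961.
Total external benefit = MEB × x_m = 8.64 × 7.8961 = 68.2223.

$68.22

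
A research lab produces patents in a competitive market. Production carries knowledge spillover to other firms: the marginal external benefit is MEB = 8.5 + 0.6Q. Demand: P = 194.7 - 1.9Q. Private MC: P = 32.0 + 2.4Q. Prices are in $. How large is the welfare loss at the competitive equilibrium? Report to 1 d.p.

DWL = $131.6

Market equilibrium (private): 32.0 + 2.4Q = 194.7 - 1.9Q → Q_m = 37.8372.
Social marginal cost = private MC − MEB = 23.5 + 1.8Q.
Set SMC = demand: 23.5 + 1.8Q = 194.7 - 1.9Q → Q* = 46.2703.
Height of the DWL triangle at Q_m is demand(Q_m) − SMC(Q_m) = MEB(Q_m) = 31.2023.
DWL = ½ × 8.4331 × 31.2023 = 131.5661.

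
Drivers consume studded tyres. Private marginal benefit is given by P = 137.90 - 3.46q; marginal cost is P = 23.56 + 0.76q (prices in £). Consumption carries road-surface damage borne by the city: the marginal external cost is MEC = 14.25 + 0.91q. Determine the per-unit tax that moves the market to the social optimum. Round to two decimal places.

tax = £32.00 per unit

Social marginal benefit = demand − MEC = 123.65 - 4.37q.
Set SMB = MC: 123.65 - 4.37q = 23.56 + 0.76q → q* = 19.5107.
The Pigouvian tax equals MEC at q*: 14.25 + 0.91×19.5107 = 32.0047.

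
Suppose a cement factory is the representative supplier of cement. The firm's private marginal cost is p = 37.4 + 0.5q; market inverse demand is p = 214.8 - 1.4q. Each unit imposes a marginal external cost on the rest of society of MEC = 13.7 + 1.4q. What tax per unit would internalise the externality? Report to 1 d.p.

Social marginal cost = private MC + MEC = 51.1 + 1.9q.
Set SMC = demand: 51.1 + 1.9q = 214.8 - 1.4q → q* = 49.6061.
The Pigouvian tax equals MEC at q*: 13.7 + 1.4×49.6061 = 83.1485.

tax = 83.1 per unit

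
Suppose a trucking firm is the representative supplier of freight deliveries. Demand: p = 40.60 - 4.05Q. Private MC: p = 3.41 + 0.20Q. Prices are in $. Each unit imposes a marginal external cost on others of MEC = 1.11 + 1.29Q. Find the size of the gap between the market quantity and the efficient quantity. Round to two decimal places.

2.24 units

Market equilibrium (private): 3.41 + 0.20Q = 40.60 - 4.05Q → Q_m = 8.7506.
Social marginal cost = private MC + MEC = 4.52 + 1.49Q.
Set SMC = demand: 4.52 + 1.49Q = 40.60 - 4.05Q → Q* = 6.5126.
Gap = |8.7506 − 6.5126| = 2.2380.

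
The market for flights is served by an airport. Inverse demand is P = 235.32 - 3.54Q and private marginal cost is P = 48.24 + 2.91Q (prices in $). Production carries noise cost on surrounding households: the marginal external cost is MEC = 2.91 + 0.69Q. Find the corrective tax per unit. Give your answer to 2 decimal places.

Social marginal cost = private MC + MEC = 51.15 + 3.60Q.
Set SMC = demand: 51.15 + 3.60Q = 235.32 - 3.54Q → Q* = 25.7941.
The Pigouvian tax equals MEC at Q*: 2.91 + 0.69×25.7941 = 20.7079.

tax = $20.71 per unit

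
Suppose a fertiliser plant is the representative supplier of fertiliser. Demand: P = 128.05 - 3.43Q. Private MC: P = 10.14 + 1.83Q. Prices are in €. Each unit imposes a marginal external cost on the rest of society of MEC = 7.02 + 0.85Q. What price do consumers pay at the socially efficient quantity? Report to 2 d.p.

Social marginal cost = private MC + MEC = 17.16 + 2.68Q.
Set SMC = demand: 17.16 + 2.68Q = 128.05 - 3.43Q → Q* = 18.1489.
Consumer price on the demand curve at Q*: 128.05 − 3.43×18.1489 = 65.7993.

P = €65.80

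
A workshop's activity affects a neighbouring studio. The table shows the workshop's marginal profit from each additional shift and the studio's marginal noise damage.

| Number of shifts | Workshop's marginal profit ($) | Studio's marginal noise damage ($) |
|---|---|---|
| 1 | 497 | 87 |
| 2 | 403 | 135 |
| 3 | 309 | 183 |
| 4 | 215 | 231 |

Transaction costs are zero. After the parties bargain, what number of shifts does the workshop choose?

Bargaining reaches the level where marginal profit last exceeds marginal noise damage.
That holds through level 3 (309 ≥ 183) but not at 4 (215 < 231).

3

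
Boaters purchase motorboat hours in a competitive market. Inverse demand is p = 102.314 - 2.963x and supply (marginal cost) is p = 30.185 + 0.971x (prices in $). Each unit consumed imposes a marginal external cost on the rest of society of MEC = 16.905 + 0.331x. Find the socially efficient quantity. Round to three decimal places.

x* = 12.948

Social marginal benefit = demand − MEC = 85.409 - 3.294x.
Set SMB = MC: 85.409 - 3.294x = 30.185 + 0.971x → x* = 12.9482.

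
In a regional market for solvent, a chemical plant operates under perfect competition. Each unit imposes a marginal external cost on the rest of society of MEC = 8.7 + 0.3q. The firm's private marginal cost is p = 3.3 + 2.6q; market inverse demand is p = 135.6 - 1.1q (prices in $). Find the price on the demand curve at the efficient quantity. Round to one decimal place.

P = $101.6

Social marginal cost = private MC + MEC = 12.0 + 2.9q.
Set SMC = demand: 12.0 + 2.9q = 135.6 - 1.1q → q* = 30.9000.
Consumer price on the demand curve at q*: 135.6 − 1.1×30.9000 = 101.6100.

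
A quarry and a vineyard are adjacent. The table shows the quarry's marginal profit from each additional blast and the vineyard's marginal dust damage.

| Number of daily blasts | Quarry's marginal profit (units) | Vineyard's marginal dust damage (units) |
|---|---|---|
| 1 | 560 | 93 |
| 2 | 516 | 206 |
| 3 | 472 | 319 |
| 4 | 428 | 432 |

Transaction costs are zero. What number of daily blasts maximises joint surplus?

3

Bargaining reaches the level where marginal profit last exceeds marginal dust damage.
That holds through level 3 (472 ≥ 319) but not at 4 (428 < 432).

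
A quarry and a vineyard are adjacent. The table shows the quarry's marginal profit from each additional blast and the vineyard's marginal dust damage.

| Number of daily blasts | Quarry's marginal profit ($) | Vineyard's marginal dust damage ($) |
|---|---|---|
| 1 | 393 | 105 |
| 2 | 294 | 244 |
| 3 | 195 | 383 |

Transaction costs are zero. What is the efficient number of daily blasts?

2

Bargaining reaches the level where marginal profit last exceeds marginal dust damage.
That holds through level 2 (294 ≥ 244) but not at 3 (195 < 383).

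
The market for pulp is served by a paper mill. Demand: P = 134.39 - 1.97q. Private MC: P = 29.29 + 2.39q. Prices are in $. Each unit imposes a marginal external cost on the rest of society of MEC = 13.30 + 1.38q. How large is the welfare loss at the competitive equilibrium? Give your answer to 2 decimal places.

DWL = $188.88

Market equilibrium (private): 29.29 + 2.39q = 134.39 - 1.97q → q_m = 24.1055.
Social marginal cost = private MC + MEC = 42.59 + 3.77q.
Set SMC = demand: 42.59 + 3.77q = 134.39 - 1.97q → q* = 15.9930.
Between q* and q_m the wedge SMC − demand runs linearly from 0 to MEC(q_m), so the loss is a triangle.
DWL = ½ × 8.1125 × 46.5656 = 188.8817.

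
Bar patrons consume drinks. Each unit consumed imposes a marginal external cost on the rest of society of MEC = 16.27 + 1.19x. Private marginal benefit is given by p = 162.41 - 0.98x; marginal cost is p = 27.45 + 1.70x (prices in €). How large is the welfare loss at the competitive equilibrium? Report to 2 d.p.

Market equilibrium (private): 27.45 + 1.70x = 162.41 - 0.98x → x_m = 50.3582.
Social marginal benefit = demand − MEC = 146.14 - 2.17x.
Set SMB = MC: 146.14 - 2.17x = 27.45 + 1.70x → x* = 30.6693.
The welfare-loss triangle has base |x_m − x*| and height MEC(x_m) (the vertical gap between SMB and MC is zero at x* and MEC at x_m).
DWL = ½ × 19.6889 × 76.1963 = 750.1107.

DWL = €750.11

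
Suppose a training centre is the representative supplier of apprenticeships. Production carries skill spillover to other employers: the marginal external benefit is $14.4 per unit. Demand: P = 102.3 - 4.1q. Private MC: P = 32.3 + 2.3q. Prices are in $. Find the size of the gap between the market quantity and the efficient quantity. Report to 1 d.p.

Market equilibrium (private): 32.3 + 2.3q = 102.3 - 4.1q → q_m = 10.9375.
Social marginal cost = private MC − MEB = 17.9 + 2.3q.
Set SMC = demand: 17.9 + 2.3q = 102.3 - 4.1q → q* = 13.1875.
Gap = |10.9375 − 13.1875| = 2.2500.

2.3 units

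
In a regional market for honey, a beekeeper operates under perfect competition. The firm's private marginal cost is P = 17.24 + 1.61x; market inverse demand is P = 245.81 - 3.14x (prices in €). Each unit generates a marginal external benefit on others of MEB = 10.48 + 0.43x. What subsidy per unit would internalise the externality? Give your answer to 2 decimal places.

Social marginal cost = private MC − MEB = 6.76 + 1.18x.
Set SMC = demand: 6.76 + 1.18x = 245.81 - 3.14x → x* = 55.3356.
The Pigouvian subsidy equals MEB at x*: 10.48 + 0.43×55.3356 = 34.2743.

subsidy = €34.27 per unit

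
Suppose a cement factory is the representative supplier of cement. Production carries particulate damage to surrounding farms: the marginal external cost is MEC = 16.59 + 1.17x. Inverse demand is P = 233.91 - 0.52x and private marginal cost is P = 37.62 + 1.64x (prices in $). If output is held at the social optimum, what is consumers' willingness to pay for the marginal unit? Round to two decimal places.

Social marginal cost = private MC + MEC = 54.21 + 2.81x.
Set SMC = demand: 54.21 + 2.81x = 233.91 - 0.52x → x* = 53.9640.
Consumer price on the demand curve at x*: 233.91 − 0.52×53.9640 = 205.8487.

P = $205.85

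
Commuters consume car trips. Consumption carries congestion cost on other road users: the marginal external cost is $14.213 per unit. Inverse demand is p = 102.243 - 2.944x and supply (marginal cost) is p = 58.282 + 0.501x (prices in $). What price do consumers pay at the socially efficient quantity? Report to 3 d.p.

Social marginal benefit = demand − MEC = 88.030 - 2.944x.
Set SMB = MC: 88.030 - 2.944x = 58.282 + 0.501x → x* = 8.6351.
Consumer price on the demand curve at x*: 102.243 − 2.944×8.6351 = 76.8213.

P = $76.821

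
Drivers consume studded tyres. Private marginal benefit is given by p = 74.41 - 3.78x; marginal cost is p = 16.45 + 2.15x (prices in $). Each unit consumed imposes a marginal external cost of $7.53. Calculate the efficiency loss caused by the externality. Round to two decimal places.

Market equilibrium (private): 16.45 + 2.15x = 74.41 - 3.78x → x_m = 9.7740.
Social marginal benefit = demand − MEC = 66.88 - 3.78x.
Set SMB = MC: 66.88 - 3.78x = 16.45 + 2.15x → x* = 8.5042.
Height of the DWL triangle at x_m is MC(x_m) − SMB(x_m) = MEC(x_m) = 7.5300.
DWL = ½ × 1.2698 × 7.5300 = 4.7808.

DWL = $4.78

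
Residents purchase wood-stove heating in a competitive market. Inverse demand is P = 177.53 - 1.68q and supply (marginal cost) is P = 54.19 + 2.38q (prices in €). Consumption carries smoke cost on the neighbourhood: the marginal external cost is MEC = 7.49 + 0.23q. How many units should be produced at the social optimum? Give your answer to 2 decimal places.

q* = 27.00

Social marginal benefit = demand − MEC = 170.04 - 1.91q.
Set SMB = MC: 170.04 - 1.91q = 54.19 + 2.38q → q* = 27.0047.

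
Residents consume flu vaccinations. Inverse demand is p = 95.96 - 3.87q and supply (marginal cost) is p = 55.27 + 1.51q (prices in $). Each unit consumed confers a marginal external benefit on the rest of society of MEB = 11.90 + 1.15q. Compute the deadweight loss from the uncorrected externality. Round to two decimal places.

Market equilibrium (private): 55.27 + 1.51q = 95.96 - 3.87q → q_m = 7.5632.
Social marginal benefit = demand + MEB = 107.86 - 2.72q.
Set SMB = MC: 107.86 - 2.72q = 55.27 + 1.51q → q* = 12.4326.
The welfare-loss triangle has base |q_m − q*| and height MEB(q_m) (the vertical gap between SMB and MC is zero at q* and MEB at q_m).
DWL = ½ × 4.8694 × 20.5977 = 50.1492.

DWL = $50.15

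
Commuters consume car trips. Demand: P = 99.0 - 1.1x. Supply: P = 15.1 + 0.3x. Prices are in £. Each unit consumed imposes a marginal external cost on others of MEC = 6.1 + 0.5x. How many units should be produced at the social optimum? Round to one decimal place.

x* = 40.9

Social marginal benefit = demand − MEC = 92.9 - 1.6x.
Set SMB = MC: 92.9 - 1.6x = 15.1 + 0.3x → x* = 40.9474.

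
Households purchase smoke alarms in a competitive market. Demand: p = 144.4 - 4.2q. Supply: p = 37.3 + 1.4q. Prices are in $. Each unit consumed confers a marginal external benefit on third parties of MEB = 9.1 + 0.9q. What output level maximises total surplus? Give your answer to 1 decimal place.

Social marginal benefit = demand + MEB = 153.5 - 3.3q.
Set SMB = MC: 153.5 - 3.3q = 37.3 + 1.4q → q* = 24.7234.

q* = 24.7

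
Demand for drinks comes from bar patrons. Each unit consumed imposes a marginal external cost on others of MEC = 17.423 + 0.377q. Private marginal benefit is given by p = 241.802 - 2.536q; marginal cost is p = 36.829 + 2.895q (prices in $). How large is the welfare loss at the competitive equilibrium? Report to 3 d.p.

Market equilibrium (private): 36.829 + 2.895q = 241.802 - 2.536q → q_m = 37.7413.
Social marginal benefit = demand − MEC = 224.379 - 2.913q.
Set SMB = MC: 224.379 - 2.913q = 36.829 + 2.895q → q* = 32.2917.
The loss is the area between SMB and MC from q* to q_m; with linear curves that's a triangle of height MEC(q_m).
DWL = ½ × 5.4496 × 31.6515 = 86.2440.

DWL = $86.244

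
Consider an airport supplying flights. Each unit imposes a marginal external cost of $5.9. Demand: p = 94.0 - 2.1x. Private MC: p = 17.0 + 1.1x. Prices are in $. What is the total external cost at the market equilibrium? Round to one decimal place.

Market equilibrium (private): 17.0 + 1.1x = 94.0 - 2.1x → x_m = 24.0625.
Total external cost = MEC × x_m = 5.9 × 24.0625 = 141.9688.

$142.0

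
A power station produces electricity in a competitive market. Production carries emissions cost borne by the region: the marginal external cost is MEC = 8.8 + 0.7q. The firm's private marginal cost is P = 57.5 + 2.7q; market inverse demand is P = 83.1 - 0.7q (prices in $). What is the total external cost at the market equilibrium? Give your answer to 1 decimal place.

Market equilibrium (private): 57.5 + 2.7q = 83.1 - 0.7q → q_m = 7.5294.
Total external cost = ∫₀^{q_m} (8.8 + 0.7q) dq = 8.8×7.5294 + ½×0.7×7.5294² = 86.1009.

$86.1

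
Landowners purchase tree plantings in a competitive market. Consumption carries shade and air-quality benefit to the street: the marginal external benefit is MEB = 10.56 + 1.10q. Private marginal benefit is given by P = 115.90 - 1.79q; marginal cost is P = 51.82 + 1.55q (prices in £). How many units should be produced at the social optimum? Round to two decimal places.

q* = 33.32

Social marginal benefit = demand + MEB = 126.46 - 0.69q.
Set SMB = MC: 126.46 - 0.69q = 51.82 + 1.55q → q* = 33.3214.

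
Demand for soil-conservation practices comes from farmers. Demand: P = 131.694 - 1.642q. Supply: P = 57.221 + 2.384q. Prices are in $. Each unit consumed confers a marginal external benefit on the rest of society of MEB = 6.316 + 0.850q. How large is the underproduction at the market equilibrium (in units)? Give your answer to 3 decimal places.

6.939 units

Market equilibrium (private): 57.221 + 2.384q = 131.694 - 1.642q → q_m = 18.4980.
Social marginal benefit = demand + MEB = 138.010 - 0.792q.
Set SMB = MC: 138.010 - 0.792q = 57.221 + 2.384q → q* = 25.4373.
Gap = |18.4980 − 25.4373| = 6.9393.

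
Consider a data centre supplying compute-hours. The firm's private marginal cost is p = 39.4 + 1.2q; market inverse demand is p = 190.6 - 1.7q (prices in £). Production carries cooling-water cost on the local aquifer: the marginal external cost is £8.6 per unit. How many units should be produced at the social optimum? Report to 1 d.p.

Social marginal cost = private MC + MEC = 48.0 + 1.2q.
Set SMC = demand: 48.0 + 1.2q = 190.6 - 1.7q → q* = 49.1724.

q* = 49.2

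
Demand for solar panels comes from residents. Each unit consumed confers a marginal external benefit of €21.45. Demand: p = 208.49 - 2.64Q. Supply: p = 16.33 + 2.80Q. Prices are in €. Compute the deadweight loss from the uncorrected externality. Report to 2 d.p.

Market equilibrium (private): 16.33 + 2.80Q = 208.49 - 2.64Q → Q_m = 35.3235.
Social marginal benefit = demand + MEB = 229.94 - 2.64Q.
Set SMB = MC: 229.94 - 2.64Q = 16.33 + 2.80Q → Q* = 39.2665.
Height of the DWL triangle at Q_m is SMB(Q_m) − MC(Q_m) = MEB(Q_m) = 21.4500.
DWL = ½ × 3.9430 × 21.4500 = 42.2887.

DWL = €42.29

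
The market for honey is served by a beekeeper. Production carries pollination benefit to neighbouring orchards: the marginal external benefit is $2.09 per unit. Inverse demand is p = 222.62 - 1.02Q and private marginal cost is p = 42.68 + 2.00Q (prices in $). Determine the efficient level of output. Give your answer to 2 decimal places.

Social marginal cost = private MC − MEB = 40.59 + 2.00Q.
Set SMC = demand: 40.59 + 2.00Q = 222.62 - 1.02Q → Q* = 60.2748.

Q* = 60.27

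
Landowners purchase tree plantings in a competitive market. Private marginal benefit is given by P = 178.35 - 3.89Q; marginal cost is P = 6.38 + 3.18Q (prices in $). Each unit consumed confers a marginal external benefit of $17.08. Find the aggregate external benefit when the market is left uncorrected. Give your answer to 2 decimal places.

$415.45

Market equilibrium (private): 6.38 + 3.18Q = 178.35 - 3.89Q → Q_m = 24.3239.
Total external benefit = MEB × Q_m = 17.08 × 24.3239 = 415.4522.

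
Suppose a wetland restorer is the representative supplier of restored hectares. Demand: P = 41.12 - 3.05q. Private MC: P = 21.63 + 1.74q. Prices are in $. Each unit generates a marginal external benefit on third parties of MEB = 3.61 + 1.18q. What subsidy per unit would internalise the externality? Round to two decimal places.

subsidy = $11.16 per unit

Social marginal cost = private MC − MEB = 18.02 + 0.56q.
Set SMC = demand: 18.02 + 0.56q = 41.12 - 3.05q → q* = 6.3989.
The Pigouvian subsidy equals MEB at q*: 3.61 + 1.18×6.3989 = 11.1607.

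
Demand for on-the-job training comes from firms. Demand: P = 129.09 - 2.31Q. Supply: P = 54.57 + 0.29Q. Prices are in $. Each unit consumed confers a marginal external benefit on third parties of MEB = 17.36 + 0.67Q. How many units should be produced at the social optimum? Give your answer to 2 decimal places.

Q* = 47.61

Social marginal benefit = demand + MEB = 146.45 - 1.64Q.
Set SMB = MC: 146.45 - 1.64Q = 54.57 + 0.29Q → Q* = 47.6062.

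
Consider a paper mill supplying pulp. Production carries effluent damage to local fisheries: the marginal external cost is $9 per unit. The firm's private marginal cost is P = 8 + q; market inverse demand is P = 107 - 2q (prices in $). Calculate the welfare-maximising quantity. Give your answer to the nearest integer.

q* = 30

Social marginal cost = private MC + MEC = 17 + q.
Set SMC = demand: 17 + q = 107 - 2q → q* = 30.0000.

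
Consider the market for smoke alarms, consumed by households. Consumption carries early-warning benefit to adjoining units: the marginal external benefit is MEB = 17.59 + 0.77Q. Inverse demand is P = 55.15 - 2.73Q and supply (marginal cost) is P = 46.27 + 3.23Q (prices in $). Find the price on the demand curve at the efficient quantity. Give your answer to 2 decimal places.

P = $41.23

Social marginal benefit = demand + MEB = 72.74 - 1.96Q.
Set SMB = MC: 72.74 - 1.96Q = 46.27 + 3.23Q → Q* = 5.1002.
Consumer price on the demand curve at Q*: 55.15 − 2.73×5.1002 = 41.2265.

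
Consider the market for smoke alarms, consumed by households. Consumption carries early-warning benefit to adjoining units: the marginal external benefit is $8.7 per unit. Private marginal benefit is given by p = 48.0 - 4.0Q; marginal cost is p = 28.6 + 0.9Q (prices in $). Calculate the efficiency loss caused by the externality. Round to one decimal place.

Market equilibrium (private): 28.6 + 0.9Q = 48.0 - 4.0Q → Q_m = 3.9592.
Social marginal benefit = demand + MEB = 56.7 - 4.0Q.
Set SMB = MC: 56.7 - 4.0Q = 28.6 + 0.9Q → Q* = 5.7347.
The welfare-loss triangle has base |Q_m − Q*| and height MEB(Q_m) (the vertical gap between SMB and MC is zero at Q* and MEB at Q_m).
DWL = ½ × 1.7755 × 8.7000 = 7.7234.

DWL = $7.7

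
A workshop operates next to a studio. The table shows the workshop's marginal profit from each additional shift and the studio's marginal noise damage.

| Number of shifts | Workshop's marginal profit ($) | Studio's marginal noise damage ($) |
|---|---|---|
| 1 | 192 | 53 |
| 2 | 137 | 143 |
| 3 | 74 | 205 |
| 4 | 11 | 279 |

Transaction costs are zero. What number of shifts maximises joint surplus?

Bargaining reaches the level where marginal profit last exceeds marginal noise damage.
That holds through level 1 (192 ≥ 53) but not at 2 (137 < 143).

1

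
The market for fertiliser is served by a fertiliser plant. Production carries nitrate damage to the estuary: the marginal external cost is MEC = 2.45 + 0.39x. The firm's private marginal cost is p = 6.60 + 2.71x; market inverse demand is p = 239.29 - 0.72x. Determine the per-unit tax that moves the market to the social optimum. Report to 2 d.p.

Social marginal cost = private MC + MEC = 9.05 + 3.10x.
Set SMC = demand: 9.05 + 3.10x = 239.29 - 0.72x → x* = 60.2723.
The Pigouvian tax equals MEC at x*: 2.45 + 0.39×60.2723 = 25.9562.

tax = 25.96 per unit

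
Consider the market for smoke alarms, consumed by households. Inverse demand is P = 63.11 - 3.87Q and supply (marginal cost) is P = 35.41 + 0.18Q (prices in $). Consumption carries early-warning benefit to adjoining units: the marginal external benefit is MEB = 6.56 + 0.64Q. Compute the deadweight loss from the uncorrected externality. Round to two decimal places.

DWL = $17.54

Market equilibrium (private): 35.41 + 0.18Q = 63.11 - 3.87Q → Q_m = 6.8395.
Social marginal benefit = demand + MEB = 69.67 - 3.23Q.
Set SMB = MC: 69.67 - 3.23Q = 35.41 + 0.18Q → Q* = 10.0469.
The welfare-loss triangle has base |Q_m − Q*| and height MEB(Q_m) (the vertical gap between SMB and MC is zero at Q* and MEB at Q_m).
DWL = ½ × 3.2074 × 10.9373 = 17.5401.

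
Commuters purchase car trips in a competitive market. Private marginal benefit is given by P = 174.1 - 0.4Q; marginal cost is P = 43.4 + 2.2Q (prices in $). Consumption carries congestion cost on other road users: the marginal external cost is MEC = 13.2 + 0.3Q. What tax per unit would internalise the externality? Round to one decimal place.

Social marginal benefit = demand − MEC = 160.9 - 0.7Q.
Set SMB = MC: 160.9 - 0.7Q = 43.4 + 2.2Q → Q* = 40.5172.
The Pigouvian tax equals MEC at Q*: 13.2 + 0.3×40.5172 = 25.3552.

tax = $25.4 per unit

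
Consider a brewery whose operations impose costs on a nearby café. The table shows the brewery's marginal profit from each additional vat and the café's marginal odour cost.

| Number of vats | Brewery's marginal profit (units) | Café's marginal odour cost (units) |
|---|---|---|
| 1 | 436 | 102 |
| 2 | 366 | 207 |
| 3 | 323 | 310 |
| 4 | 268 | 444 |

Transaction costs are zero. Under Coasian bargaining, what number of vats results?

3

Bargaining reaches the level where marginal profit last exceeds marginal odour cost.
That holds through level 3 (323 ≥ 310) but not at 4 (268 < 444).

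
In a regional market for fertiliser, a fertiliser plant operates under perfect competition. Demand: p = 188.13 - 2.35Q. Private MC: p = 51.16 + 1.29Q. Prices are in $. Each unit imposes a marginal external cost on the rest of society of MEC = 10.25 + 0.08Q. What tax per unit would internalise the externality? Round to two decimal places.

Social marginal cost = private MC + MEC = 61.41 + 1.37Q.
Set SMC = demand: 61.41 + 1.37Q = 188.13 - 2.35Q → Q* = 34.0645.
The Pigouvian tax equals MEC at Q*: 10.25 + 0.08×34.0645 = 12.9752.

tax = $12.98 per unit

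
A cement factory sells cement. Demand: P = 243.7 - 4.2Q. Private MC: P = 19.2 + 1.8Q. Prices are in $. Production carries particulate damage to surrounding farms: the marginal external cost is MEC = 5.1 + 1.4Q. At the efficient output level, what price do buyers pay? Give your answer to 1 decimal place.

P = $119.2

Social marginal cost = private MC + MEC = 24.3 + 3.2Q.
Set SMC = demand: 24.3 + 3.2Q = 243.7 - 4.2Q → Q* = 29.6486.
Consumer price on the demand curve at Q*: 243.7 − 4.2×29.6486 = 119.1759.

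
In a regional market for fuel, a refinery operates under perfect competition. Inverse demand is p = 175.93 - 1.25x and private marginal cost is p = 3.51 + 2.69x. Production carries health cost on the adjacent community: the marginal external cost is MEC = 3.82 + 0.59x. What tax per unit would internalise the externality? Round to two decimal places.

tax = 25.78 per unit

Social marginal cost = private MC + MEC = 7.33 + 3.28x.
Set SMC = demand: 7.33 + 3.28x = 175.93 - 1.25x → x* = 37.2185.
The Pigouvian tax equals MEC at x*: 3.82 + 0.59×37.2185 = 25.7789.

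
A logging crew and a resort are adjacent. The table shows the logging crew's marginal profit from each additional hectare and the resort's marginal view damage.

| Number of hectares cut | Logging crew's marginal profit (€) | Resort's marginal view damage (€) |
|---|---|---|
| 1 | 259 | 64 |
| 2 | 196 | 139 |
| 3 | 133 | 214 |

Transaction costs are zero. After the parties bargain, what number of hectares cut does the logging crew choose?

2

Bargaining reaches the level where marginal profit last exceeds marginal view damage.
That holds through level 2 (196 ≥ 139) but not at 3 (133 < 214).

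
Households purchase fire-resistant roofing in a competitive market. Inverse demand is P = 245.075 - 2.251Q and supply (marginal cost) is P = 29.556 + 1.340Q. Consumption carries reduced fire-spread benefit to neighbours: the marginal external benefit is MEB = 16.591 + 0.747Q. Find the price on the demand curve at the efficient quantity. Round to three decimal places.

P = 61.362

Social marginal benefit = demand + MEB = 261.666 - 1.504Q.
Set SMB = MC: 261.666 - 1.504Q = 29.556 + 1.340Q → Q* = 81.6139.
Consumer price on the demand curve at Q*: 245.075 − 2.251×81.6139 = 61.3621.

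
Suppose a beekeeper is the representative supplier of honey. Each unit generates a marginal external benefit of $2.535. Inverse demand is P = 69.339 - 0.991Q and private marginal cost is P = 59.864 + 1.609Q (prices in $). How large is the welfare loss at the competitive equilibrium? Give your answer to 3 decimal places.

DWL = $1.236

Market equilibrium (private): 59.864 + 1.609Q = 69.339 - 0.991Q → Q_m = 3.6442.
Social marginal cost = private MC − MEB = 57.329 + 1.609Q.
Set SMC = demand: 57.329 + 1.609Q = 69.339 - 0.991Q → Q* = 4.6192.
Height of the DWL triangle at Q_m is demand(Q_m) − SMC(Q_m) = MEB(Q_m) = 2.5350.
DWL = ½ × 0.9750 × 2.5350 = 1.2358.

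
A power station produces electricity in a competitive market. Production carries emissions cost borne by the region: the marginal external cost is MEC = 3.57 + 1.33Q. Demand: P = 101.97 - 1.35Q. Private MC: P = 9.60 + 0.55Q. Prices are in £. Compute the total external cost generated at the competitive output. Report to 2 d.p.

£1745.28

Market equilibrium (private): 9.60 + 0.55Q = 101.97 - 1.35Q → Q_m = 48.6158.
Total external cost = ∫₀^{Q_m} (3.57 + 1.33Q) dQ = 3.57×48.6158 + ½×1.33×48.6158² = 1745.2833.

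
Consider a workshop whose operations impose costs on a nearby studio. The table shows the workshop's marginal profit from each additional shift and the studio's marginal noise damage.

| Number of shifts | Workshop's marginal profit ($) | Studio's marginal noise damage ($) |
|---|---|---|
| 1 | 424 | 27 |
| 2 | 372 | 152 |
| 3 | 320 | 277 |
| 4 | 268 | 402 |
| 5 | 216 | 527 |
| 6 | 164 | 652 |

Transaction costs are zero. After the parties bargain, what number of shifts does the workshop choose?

Bargaining reaches the level where marginal profit last exceeds marginal noise damage.
That holds through level 3 (320 ≥ 277) but not at 4 (268 < 402).

3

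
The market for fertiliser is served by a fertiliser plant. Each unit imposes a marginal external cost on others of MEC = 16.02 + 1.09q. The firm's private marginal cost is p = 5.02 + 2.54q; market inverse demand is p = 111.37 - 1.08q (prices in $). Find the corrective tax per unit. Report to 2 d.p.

tax = $36.92 per unit

Social marginal cost = private MC + MEC = 21.04 + 3.63q.
Set SMC = demand: 21.04 + 3.63q = 111.37 - 1.08q → q* = 19.1783.
The Pigouvian tax equals MEC at q*: 16.02 + 1.09×19.1783 = 36.9243.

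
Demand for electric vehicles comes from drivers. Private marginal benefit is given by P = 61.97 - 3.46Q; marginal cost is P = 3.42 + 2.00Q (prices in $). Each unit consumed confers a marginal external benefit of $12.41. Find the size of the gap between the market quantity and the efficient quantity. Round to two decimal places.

Market equilibrium (private): 3.42 + 2.00Q = 61.97 - 3.46Q → Q_m = 10.7234.
Social marginal benefit = demand + MEB = 74.38 - 3.46Q.
Set SMB = MC: 74.38 - 3.46Q = 3.42 + 2.00Q → Q* = 12.9963.
Gap = |10.7234 − 12.9963| = 2.2729.

2.27 units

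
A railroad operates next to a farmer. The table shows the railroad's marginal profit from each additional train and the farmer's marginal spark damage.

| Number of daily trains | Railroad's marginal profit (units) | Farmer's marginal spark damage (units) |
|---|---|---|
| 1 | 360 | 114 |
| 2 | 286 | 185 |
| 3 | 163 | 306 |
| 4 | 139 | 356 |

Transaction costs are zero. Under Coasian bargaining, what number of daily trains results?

2

Bargaining reaches the level where marginal profit last exceeds marginal spark damage.
That holds through level 2 (286 ≥ 185) but not at 3 (163 < 306).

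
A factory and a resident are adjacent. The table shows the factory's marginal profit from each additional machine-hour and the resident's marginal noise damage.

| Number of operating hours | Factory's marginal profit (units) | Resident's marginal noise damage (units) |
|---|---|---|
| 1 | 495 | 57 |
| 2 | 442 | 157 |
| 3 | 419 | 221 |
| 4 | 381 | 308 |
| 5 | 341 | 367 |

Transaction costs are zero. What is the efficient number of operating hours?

Bargaining reaches the level where marginal profit last exceeds marginal noise damage.
That holds through level 4 (381 ≥ 308) but not at 5 (341 < 367).

4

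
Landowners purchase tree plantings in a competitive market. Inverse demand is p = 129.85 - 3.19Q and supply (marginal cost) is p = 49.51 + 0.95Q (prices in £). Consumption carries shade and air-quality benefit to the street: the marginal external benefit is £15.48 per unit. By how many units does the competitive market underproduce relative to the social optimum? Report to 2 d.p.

3.74 units

Market equilibrium (private): 49.51 + 0.95Q = 129.85 - 3.19Q → Q_m = 19.4058.
Social marginal benefit = demand + MEB = 145.33 - 3.19Q.
Set SMB = MC: 145.33 - 3.19Q = 49.51 + 0.95Q → Q* = 23.1449.
Gap = |19.4058 − 23.1449| = 3.7391.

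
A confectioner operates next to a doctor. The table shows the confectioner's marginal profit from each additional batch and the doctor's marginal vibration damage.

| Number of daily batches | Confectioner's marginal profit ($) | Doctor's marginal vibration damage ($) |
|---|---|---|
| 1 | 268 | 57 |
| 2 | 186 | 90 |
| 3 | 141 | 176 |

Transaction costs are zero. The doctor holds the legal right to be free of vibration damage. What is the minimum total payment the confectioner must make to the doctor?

Efficient level: marginal profit ≥ marginal vibration damage through level 2, so k* = 2.
With the doctor holding the right, the confectioner must at least compensate total damage at k*: 57 + 90 = 147.

$147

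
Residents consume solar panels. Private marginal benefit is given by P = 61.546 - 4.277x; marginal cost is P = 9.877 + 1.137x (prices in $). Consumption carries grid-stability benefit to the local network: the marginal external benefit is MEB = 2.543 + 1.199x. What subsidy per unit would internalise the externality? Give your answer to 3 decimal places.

Social marginal benefit = demand + MEB = 64.089 - 3.078x.
Set SMB = MC: 64.089 - 3.078x = 9.877 + 1.137x → x* = 12.8617.
The Pigouvian subsidy equals MEB at x*: 2.543 + 1.199×12.8617 = 17.9642.

subsidy = $17.964 per unit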